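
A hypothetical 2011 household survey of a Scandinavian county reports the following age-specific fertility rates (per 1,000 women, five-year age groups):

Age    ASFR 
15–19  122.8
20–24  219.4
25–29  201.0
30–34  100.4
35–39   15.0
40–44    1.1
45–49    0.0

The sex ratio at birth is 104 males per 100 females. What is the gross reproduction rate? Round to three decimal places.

Proportion female at birth = 100 / (100 + 104) = 0.49020.
Sum of ASFRs = 122.8 + 219.4 + 201.0 + 100.4 + 15.0 + 1.1 + 0.0 = 659.7
TFR = 5 × 659.7 / 1000 = 3.2985
GRR = 0.49020 × 3.2985 = 1.61692

1.617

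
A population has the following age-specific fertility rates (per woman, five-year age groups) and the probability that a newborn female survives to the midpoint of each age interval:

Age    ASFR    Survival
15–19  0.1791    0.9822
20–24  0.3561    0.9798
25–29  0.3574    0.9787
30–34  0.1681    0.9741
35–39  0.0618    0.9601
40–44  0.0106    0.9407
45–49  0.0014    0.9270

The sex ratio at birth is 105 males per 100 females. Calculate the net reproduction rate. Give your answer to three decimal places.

Proportion female at birth = 100 / (100 + 105) = 0.48780.
Weighting each age-specific rate by interval width and survival:
  15–19: 5 × 0.1791 × 0.9822 = 0.87956
  20–24: 5 × 0.3561 × 0.9798 = 1.74453
  25–29: 5 × 0.3574 × 0.9787 = 1.74894
  30–34: 5 × 0.1681 × 0.9741 = 0.81873
  35–39: 5 × 0.0618 × 0.9601 = 0.29667
  40–44: 5 × 0.0106 × 0.9407 = 0.04986
  45–49: 5 × 0.0014 × 0.9270 = 0.00649
Sum = 5.54478
NRR = 0.48780 × 5.54478 = 2.70474
An NRR exceeding 1 indicates intrinsic growth under these rates.

2.705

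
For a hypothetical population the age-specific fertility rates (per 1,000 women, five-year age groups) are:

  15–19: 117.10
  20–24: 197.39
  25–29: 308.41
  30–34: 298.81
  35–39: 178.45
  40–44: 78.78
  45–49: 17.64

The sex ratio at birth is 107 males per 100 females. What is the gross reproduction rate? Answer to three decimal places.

Proportion female at birth = 100 / (100 + 107) = 0.48309.
Sum of ASFRs = 117.10 + 197.39 + 308.41 + 298.81 + 178.45 + 78.78 + 17.64 = 1196.58
TFR = 5 × 1196.58 / 1000 = 5.9829
GRR = 0.48309 × 5.9829 = 2.89028

2.890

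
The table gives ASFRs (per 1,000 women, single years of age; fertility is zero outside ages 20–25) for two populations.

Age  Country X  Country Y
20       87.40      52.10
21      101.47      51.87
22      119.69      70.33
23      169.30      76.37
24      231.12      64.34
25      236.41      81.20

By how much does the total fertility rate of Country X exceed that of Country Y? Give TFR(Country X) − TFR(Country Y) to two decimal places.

0.55

Country X:
  Sum of ASFRs = 87.40 + 101.47 + 119.69 + 169.30 + 231.12 + 236.41 = 945.39
  TFR = 945.39 / 1000 = 0.94539
Country Y:
  Sum of ASFRs = 52.10 + 51.87 + 70.33 + 76.37 + 64.34 + 81.20 = 396.21
  TFR = 396.21 / 1000 = 0.39621
Difference = 0.94539 − 0.39621 = 0.54918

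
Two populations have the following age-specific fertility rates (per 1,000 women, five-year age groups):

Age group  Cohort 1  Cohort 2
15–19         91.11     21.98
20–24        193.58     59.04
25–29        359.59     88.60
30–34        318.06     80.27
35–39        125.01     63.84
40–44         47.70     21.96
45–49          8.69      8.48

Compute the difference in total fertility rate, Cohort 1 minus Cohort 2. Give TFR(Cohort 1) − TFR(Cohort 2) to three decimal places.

3.998

Cohort 1:
  Sum of ASFRs = 91.11 + 193.58 + 359.59 + 318.06 + 125.01 + 47.70 + 8.69 = 1143.74
  TFR = 5 × 1143.74 / 1000 = 5.7187
Cohort 2:
  Sum of ASFRs = 21.98 + 59.04 + 88.60 + 80.27 + 63.84 + 21.96 + 8.48 = 344.17
  TFR = 5 × 344.17 / 1000 = 1.72085
Difference = 5.7187 − 1.72085 = 3.99785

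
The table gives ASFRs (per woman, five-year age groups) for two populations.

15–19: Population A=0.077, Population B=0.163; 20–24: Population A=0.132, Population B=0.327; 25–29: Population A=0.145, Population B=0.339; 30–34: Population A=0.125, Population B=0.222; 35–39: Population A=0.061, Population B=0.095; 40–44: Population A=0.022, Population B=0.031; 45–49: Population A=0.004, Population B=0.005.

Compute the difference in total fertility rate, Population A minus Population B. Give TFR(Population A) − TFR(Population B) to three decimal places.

-3.080

Population A:
  Sum of ASFRs = 0.077 + 0.132 + 0.145 + 0.125 + 0.061 + 0.022 + 0.004 = 0.566
  TFR = 5 × 0.566 = 2.83
Population B:
  Sum of ASFRs = 0.163 + 0.327 + 0.339 + 0.222 + 0.095 + 0.031 + 0.005 = 1.182
  TFR = 5 × 1.182 = 5.91
Difference = 2.83 − 5.91 = -3.08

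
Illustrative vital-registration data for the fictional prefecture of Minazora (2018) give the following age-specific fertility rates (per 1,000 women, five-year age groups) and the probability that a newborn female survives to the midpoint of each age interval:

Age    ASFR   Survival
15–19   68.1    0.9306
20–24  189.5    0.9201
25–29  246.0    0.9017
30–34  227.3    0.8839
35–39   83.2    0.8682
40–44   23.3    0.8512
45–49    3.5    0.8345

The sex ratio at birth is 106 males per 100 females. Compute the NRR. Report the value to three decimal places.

Proportion female at birth = 100 / (100 + 106) = 0.48544.
Per-age-group product (5 × ASFR × survival probability):
  15–19: 5 × 68.1/1000 × 0.9306 = 0.31687
  20–24: 5 × 189.5/1000 × 0.9201 = 0.87179
  25–29: 5 × 246.0/1000 × 0.9017 = 1.10909
  30–34: 5 × 227.3/1000 × 0.8839 = 1.00455
  35–39: 5 × 83.2/1000 × 0.8682 = 0.36117
  40–44: 5 × 23.3/1000 × 0.8512 = 0.09916
  45–49: 5 × 3.5/1000 × 0.8345 = 0.01460
Sum = 3.77723
NRR = 0.48544 × 3.77723 = 1.83362
NRR > 1, so each generation more than replaces itself.

1.834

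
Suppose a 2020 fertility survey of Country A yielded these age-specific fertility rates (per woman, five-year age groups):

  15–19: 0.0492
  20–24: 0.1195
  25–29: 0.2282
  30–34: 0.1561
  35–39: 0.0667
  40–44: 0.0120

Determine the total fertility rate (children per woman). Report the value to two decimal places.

3.16

Sum of ASFRs = 0.0492 + 0.1195 + 0.2282 + 0.1561 + 0.0667 + 0.0120 = 0.6317
TFR = 5 × 0.6317 = 3.1585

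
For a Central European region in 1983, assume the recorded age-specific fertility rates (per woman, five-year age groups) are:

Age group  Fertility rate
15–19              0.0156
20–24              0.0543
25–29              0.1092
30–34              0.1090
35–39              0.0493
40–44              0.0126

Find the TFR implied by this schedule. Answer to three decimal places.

Sum of ASFRs = 0.0156 + 0.0543 + 0.1092 + 0.1090 + 0.0493 + 0.0126 = 0.3500
TFR = 5 × 0.3500 = 1.75

1.750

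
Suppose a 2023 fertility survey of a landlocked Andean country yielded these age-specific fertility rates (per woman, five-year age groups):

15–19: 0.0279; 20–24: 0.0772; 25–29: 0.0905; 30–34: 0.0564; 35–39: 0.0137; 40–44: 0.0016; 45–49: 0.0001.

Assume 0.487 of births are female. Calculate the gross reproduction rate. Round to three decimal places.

Proportion female at birth = 0.487.
Sum of ASFRs = 0.0279 + 0.0772 + 0.0905 + 0.0564 + 0.0137 + 0.0016 + 0.0001 = 0.2674
TFR = 5 × 0.2674 = 1.337
GRR = 0.487 × 1.337 = 0.65112

0.651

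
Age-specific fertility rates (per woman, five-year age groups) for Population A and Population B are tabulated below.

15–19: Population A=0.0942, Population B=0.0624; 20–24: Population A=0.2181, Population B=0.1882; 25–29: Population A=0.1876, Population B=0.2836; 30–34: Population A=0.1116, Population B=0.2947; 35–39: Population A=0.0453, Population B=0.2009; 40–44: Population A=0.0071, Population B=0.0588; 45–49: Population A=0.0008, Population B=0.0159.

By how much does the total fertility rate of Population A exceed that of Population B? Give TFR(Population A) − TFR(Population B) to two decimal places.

Population A:
  Sum of ASFRs = 0.0942 + 0.2181 + 0.1876 + 0.1116 + 0.0453 + 0.0071 + 0.0008 = 0.6647
  TFR = 5 × 0.6647 = 3.3235
Population B:
  Sum of ASFRs = 0.0624 + 0.1882 + 0.2836 + 0.2947 + 0.2009 + 0.0588 + 0.0159 = 1.1045
  TFR = 5 × 1.1045 = 5.5225
Difference = 3.3235 − 5.5225 = -2.199

-2.20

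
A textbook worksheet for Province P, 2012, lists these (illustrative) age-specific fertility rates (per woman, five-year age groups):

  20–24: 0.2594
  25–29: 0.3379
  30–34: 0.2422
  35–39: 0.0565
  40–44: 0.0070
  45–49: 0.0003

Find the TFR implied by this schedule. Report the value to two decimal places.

Sum of ASFRs = 0.2594 + 0.3379 + 0.2422 + 0.0565 + 0.0070 + 0.0003 = 0.9033
TFR = 5 × 0.9033 = 4.5165

4.52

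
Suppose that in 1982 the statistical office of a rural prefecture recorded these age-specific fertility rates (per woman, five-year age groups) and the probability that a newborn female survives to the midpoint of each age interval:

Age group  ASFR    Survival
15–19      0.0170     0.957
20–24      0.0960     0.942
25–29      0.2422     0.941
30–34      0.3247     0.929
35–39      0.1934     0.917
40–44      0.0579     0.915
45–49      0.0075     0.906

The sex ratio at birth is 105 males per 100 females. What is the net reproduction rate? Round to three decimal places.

Proportion female at birth = 100 / (100 + 105) = 0.48780.
Each age group contributes 5 × ASFR × survival:
  15–19: 5 × 0.0170 × 0.957 = 0.08135
  20–24: 5 × 0.0960 × 0.942 = 0.45216
  25–29: 5 × 0.2422 × 0.941 = 1.13955
  30–34: 5 × 0.3247 × 0.929 = 1.50823
  35–39: 5 × 0.1934 × 0.917 = 0.88674
  40–44: 5 × 0.0579 × 0.915 = 0.26489
  45–49: 5 × 0.0075 × 0.906 = 0.03398
Sum = 4.36690
NRR = 0.48780 × 4.36690 = 2.13017
NRR > 1, so each generation more than replaces itself.

2.130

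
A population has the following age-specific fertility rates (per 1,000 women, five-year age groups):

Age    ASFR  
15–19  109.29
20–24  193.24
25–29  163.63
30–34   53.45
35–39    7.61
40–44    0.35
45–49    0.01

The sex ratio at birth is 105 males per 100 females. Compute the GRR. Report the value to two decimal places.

Proportion female at birth = 100 / (100 + 105) = 0.48780.
Sum of ASFRs = 109.29 + 193.24 + 163.63 + 53.45 + 7.61 + 0.35 + 0.01 = 527.58
TFR = 5 × 527.58 / 1000 = 2.6379
GRR = 0.48780 × 2.6379 = 1.28677

1.29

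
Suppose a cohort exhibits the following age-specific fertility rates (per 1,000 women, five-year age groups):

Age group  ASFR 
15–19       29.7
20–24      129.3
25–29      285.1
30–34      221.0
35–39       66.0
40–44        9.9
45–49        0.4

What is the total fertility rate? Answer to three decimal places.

Sum of ASFRs = 29.7 + 129.3 + 285.1 + 221.0 + 66.0 + 9.9 + 0.4 = 741.4
TFR = 5 × 741.4 / 1000 = 3.707

3.707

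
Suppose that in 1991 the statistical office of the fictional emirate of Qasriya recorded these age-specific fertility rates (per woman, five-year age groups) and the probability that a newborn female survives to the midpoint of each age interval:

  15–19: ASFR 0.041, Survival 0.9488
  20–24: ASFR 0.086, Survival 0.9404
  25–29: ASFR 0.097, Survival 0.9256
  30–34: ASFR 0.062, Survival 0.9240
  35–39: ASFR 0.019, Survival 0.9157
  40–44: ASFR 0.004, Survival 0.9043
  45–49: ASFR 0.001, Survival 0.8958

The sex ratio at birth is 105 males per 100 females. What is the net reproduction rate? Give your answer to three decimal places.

Proportion female at birth = 100 / (100 + 105) = 0.48780.
Survival-weighted fertility by age (5·fₓ·Sₓ):
  15–19: 5 × 0.041 × 0.9488 = 0.19450
  20–24: 5 × 0.086 × 0.9404 = 0.40437
  25–29: 5 × 0.097 × 0.9256 = 0.44892
  30–34: 5 × 0.062 × 0.9240 = 0.28644
  35–39: 5 × 0.019 × 0.9157 = 0.08699
  40–44: 5 × 0.004 × 0.9043 = 0.01809
  45–49: 5 × 0.001 × 0.8958 = 0.00448
Sum = 1.44379
NRR = 0.48780 × 1.44379 = 0.70428
With NRR below 1 the population is below replacement fertility.

0.704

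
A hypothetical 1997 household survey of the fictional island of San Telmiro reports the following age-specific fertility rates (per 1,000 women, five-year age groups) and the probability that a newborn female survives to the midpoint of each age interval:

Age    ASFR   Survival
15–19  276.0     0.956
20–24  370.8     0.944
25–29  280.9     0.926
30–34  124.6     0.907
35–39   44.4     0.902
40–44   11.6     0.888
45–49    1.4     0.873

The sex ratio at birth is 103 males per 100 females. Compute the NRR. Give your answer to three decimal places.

2.558

Proportion female at birth = 100 / (100 + 103) = 0.49261.
Survival-weighted fertility by age (5·fₓ·Sₓ):
  15–19: 5 × 276.0/1000 × 0.956 = 1.31928
  20–24: 5 × 370.8/1000 × 0.944 = 1.75018
  25–29: 5 × 280.9/1000 × 0.926 = 1.30057
  30–34: 5 × 124.6/1000 × 0.907 = 0.56506
  35–39: 5 × 44.4/1000 × 0.902 = 0.20024
  40–44: 5 × 11.6/1000 × 0.888 = 0.05150
  45–49: 5 × 1.4/1000 × 0.873 = 0.00611
Sum = 5.19294
NRR = 0.49261 × 5.19294 = 2.55809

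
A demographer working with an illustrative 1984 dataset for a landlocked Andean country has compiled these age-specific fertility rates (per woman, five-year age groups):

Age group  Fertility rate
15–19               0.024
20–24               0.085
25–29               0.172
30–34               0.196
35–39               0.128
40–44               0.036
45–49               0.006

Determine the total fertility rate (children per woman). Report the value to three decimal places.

3.235

Sum of ASFRs = 0.024 + 0.085 + 0.172 + 0.196 + 0.128 + 0.036 + 0.006 = 0.647
TFR = 5 × 0.647 = 3.235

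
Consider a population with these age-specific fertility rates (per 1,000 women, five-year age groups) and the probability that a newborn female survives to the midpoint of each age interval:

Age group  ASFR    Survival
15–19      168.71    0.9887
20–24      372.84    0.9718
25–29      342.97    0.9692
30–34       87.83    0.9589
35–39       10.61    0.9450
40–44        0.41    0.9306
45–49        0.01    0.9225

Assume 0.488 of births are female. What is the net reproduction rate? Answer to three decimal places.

2.333

Proportion female at birth = 0.488.
Each age group contributes 5 × ASFR × survival:
  15–19: 5 × 168.71/1000 × 0.9887 = 0.83402
  20–24: 5 × 372.84/1000 × 0.9718 = 1.81163
  25–29: 5 × 342.97/1000 × 0.9692 = 1.66203
  30–34: 5 × 87.83/1000 × 0.9589 = 0.42110
  35–39: 5 × 10.61/1000 × 0.9450 = 0.05013
  40–44: 5 × 0.41/1000 × 0.9306 = 0.00191
  45–49: 5 × 0.01/1000 × 0.9225 = 0.00005
Sum = 4.78087
NRR = 0.488 × 4.78087 = 2.33306
NRR > 1, so each generation more than replaces itself.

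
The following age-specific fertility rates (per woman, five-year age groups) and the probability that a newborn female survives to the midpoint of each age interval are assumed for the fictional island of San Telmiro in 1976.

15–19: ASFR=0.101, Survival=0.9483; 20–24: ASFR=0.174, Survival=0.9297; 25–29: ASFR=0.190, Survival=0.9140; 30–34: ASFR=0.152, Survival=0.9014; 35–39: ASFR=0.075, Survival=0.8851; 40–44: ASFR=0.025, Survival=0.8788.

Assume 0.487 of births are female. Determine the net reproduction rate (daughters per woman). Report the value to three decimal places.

1.599

Proportion female at birth = 0.487.
Survival-weighted fertility by age (5·fₓ·Sₓ):
  15–19: 5 × 0.101 × 0.9483 = 0.47889
  20–24: 5 × 0.174 × 0.9297 = 0.80884
  25–29: 5 × 0.190 × 0.9140 = 0.86830
  30–34: 5 × 0.152 × 0.9014 = 0.68506
  35–39: 5 × 0.075 × 0.8851 = 0.33191
  40–44: 5 × 0.025 × 0.8788 = 0.10985
Sum = 3.28285
NRR = 0.487 × 3.28285 = 1.59875
With NRR above 1 the population is above replacement fertility.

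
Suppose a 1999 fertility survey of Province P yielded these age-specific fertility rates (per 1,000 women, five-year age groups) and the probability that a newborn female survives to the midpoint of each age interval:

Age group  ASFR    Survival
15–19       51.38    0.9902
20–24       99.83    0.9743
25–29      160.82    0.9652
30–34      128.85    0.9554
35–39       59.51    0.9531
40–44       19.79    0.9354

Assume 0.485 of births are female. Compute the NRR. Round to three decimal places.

1.217

Proportion female at birth = 0.485.
Weighting each age-specific rate by interval width and survival:
  15–19: 5 × 51.38/1000 × 0.9902 = 0.25438
  20–24: 5 × 99.83/1000 × 0.9743 = 0.48632
  25–29: 5 × 160.82/1000 × 0.9652 = 0.77612
  30–34: 5 × 128.85/1000 × 0.9554 = 0.61552
  35–39: 5 × 59.51/1000 × 0.9531 = 0.28359
  40–44: 5 × 19.79/1000 × 0.9354 = 0.09256
Sum = 2.50849
NRR = 0.485 × 2.50849 = 1.21662
NRR > 1, so each generation more than replaces itself.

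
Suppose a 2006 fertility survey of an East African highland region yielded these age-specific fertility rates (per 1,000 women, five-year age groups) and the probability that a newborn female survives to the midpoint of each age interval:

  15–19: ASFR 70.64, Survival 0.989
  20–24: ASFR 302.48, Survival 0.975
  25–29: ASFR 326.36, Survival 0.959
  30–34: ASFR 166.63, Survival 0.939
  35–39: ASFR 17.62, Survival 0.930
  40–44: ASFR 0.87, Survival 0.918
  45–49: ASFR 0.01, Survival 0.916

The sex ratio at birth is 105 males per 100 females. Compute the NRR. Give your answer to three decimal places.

2.077

Proportion female at birth = 100 / (100 + 105) = 0.48780.
Weighting each age-specific rate by interval width and survival:
  15–19: 5 × 70.64/1000 × 0.989 = 0.34931
  20–24: 5 × 302.48/1000 × 0.975 = 1.47459
  25–29: 5 × 326.36/1000 × 0.959 = 1.56490
  30–34: 5 × 166.63/1000 × 0.939 = 0.78233
  35–39: 5 × 17.62/1000 × 0.930 = 0.08193
  40–44: 5 × 0.87/1000 × 0.918 = 0.00399
  45–49: 5 × 0.01/1000 × 0.916 = 0.00005
Sum = 4.25710
NRR = 0.48780 × 4.25710 = 2.07661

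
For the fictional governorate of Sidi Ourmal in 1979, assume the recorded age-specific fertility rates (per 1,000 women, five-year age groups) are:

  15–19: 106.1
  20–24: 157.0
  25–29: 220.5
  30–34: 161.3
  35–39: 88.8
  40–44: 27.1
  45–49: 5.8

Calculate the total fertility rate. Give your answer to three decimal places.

3.833

Sum of ASFRs = 106.1 + 157.0 + 220.5 + 161.3 + 88.8 + 27.1 + 5.8 = 766.6
TFR = 5 × 766.6 / 1000 = 3.833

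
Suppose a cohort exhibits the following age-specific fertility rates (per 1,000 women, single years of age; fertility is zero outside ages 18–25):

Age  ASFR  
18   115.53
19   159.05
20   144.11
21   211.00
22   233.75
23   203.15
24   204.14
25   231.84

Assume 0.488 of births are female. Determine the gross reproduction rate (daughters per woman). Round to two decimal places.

0.73

Proportion female at birth = 0.488.
Sum of ASFRs = 115.53 + 159.05 + 144.11 + 211.00 + 233.75 + 203.15 + 204.14 + 231.84 = 1502.57
TFR = 1502.57 / 1000 = 1.50257
GRR = 0.488 × 1.50257 = 0.73325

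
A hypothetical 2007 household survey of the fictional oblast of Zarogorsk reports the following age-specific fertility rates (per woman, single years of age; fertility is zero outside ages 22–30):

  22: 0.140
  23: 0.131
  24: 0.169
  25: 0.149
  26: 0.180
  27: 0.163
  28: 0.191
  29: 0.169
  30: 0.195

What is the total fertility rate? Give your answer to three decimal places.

1.487

Sum of ASFRs = 0.140 + 0.131 + 0.169 + 0.149 + 0.180 + 0.163 + 0.191 + 0.169 + 0.195 = 1.487
TFR = 1.487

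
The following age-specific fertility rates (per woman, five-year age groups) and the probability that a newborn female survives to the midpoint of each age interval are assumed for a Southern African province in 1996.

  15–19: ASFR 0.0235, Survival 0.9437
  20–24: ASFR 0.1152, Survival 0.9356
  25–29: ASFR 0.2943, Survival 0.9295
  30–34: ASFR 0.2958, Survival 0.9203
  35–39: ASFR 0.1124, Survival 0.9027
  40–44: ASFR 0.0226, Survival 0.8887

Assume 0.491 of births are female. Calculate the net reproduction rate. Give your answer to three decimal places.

Proportion female at birth = 0.491.
Each age group contributes 5 × ASFR × survival:
  15–19: 5 × 0.0235 × 0.9437 = 0.11088
  20–24: 5 × 0.1152 × 0.9356 = 0.53891
  25–29: 5 × 0.2943 × 0.9295 = 1.36776
  30–34: 5 × 0.2958 × 0.9203 = 1.36112
  35–39: 5 × 0.1124 × 0.9027 = 0.50732
  40–44: 5 × 0.0226 × 0.8887 = 0.10042
Sum = 3.98641
NRR = 0.491 × 3.98641 = 1.95733

1.957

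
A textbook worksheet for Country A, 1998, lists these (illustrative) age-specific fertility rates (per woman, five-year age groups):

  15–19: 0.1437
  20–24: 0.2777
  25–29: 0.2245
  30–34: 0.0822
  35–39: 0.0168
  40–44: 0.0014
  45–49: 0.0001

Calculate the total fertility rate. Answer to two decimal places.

3.73

Sum of ASFRs = 0.1437 + 0.2777 + 0.2245 + 0.0822 + 0.0168 + 0.0014 + 0.0001 = 0.7464
TFR = 5 × 0.7464 = 3.732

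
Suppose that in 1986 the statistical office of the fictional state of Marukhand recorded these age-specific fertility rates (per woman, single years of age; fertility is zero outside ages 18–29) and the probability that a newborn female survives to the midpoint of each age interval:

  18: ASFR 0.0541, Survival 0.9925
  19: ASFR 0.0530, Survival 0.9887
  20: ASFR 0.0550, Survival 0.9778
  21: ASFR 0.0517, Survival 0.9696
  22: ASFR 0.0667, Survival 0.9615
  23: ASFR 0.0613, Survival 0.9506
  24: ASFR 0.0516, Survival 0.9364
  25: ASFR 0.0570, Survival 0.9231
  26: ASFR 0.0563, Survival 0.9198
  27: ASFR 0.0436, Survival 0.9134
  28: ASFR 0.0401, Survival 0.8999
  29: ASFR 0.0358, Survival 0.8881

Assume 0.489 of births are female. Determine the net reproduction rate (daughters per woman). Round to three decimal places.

Proportion female at birth = 0.489.
Per-age-group product (1 × ASFR × survival probability):
  18: 1 × 0.0541 × 0.9925 = 0.05369
  19: 1 × 0.0530 × 0.9887 = 0.05240
  20: 1 × 0.0550 × 0.9778 = 0.05378
  21: 1 × 0.0517 × 0.9696 = 0.05013
  22: 1 × 0.0667 × 0.9615 = 0.06413
  23: 1 × 0.0613 × 0.9506 = 0.05827
  24: 1 × 0.0516 × 0.9364 = 0.04832
  25: 1 × 0.0570 × 0.9231 = 0.05262
  26: 1 × 0.0563 × 0.9198 = 0.05178
  27: 1 × 0.0436 × 0.9134 = 0.03982
  28: 1 × 0.0401 × 0.8999 = 0.03609
  29: 1 × 0.0358 × 0.8881 = 0.03179
Sum = 0.59282
NRR = 0.489 × 0.59282 = 0.28989

0.290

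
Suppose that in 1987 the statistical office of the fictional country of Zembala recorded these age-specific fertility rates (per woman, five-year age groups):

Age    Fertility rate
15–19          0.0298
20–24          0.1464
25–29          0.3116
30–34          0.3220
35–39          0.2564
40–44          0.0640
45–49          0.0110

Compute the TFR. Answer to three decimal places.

Sum of ASFRs = 0.0298 + 0.1464 + 0.3116 + 0.3220 + 0.2564 + 0.0640 + 0.0110 = 1.1412
TFR = 5 × 1.1412 = 5.706

5.706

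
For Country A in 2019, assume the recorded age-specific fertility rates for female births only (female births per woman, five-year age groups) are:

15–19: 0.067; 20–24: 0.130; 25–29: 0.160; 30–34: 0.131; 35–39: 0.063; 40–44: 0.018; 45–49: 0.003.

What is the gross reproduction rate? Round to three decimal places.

2.860

Sum of female ASFRs = 0.067 + 0.130 + 0.160 + 0.131 + 0.063 + 0.018 + 0.003 = 0.572
GRR = 5 × 0.572 = 2.86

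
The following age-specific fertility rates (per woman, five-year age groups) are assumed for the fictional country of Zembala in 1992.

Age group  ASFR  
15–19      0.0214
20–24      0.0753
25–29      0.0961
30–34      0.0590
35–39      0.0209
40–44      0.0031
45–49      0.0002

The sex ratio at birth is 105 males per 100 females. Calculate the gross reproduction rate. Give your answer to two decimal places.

0.67

Proportion female at birth = 100 / (100 + 105) = 0.48780.
Sum of ASFRs = 0.0214 + 0.0753 + 0.0961 + 0.0590 + 0.0209 + 0.0031 + 0.0002 = 0.2760
TFR = 5 × 0.2760 = 1.38
GRR = 0.48780 × 1.38 = 0.67316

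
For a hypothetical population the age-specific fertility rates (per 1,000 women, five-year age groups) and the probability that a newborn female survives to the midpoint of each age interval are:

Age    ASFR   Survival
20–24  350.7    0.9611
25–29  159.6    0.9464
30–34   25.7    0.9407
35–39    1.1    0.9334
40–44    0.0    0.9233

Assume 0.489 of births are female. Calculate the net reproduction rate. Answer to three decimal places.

Proportion female at birth = 0.489.
Weighting each age-specific rate by interval width and survival:
  20–24: 5 × 350.7/1000 × 0.9611 = 1.68529
  25–29: 5 × 159.6/1000 × 0.9464 = 0.75523
  30–34: 5 × 25.7/1000 × 0.9407 = 0.12088
  35–39: 5 × 1.1/1000 × 0.9334 = 0.00513
  40–44: 5 × 0.0/1000 × 0.9233 = 0.00000
Sum = 2.56653
NRR = 0.489 × 2.56653 = 1.25503

1.255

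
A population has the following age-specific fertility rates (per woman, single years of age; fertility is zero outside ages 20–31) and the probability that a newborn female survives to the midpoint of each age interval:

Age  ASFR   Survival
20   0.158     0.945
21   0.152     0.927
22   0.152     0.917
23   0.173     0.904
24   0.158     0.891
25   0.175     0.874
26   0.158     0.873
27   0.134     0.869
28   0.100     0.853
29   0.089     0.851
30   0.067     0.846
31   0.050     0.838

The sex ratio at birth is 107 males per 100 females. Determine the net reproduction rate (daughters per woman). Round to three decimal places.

Proportion female at birth = 100 / (100 + 107) = 0.48309.
Survival-weighted fertility by age (1·fₓ·Sₓ):
  20: 1 × 0.158 × 0.945 = 0.14931
  21: 1 × 0.152 × 0.927 = 0.14090
  22: 1 × 0.152 × 0.917 = 0.13938
  23: 1 × 0.173 × 0.904 = 0.15639
  24: 1 × 0.158 × 0.891 = 0.14078
  25: 1 × 0.175 × 0.874 = 0.15295
  26: 1 × 0.158 × 0.873 = 0.13793
  27: 1 × 0.134 × 0.869 = 0.11645
  28: 1 × 0.100 × 0.853 = 0.08530
  29: 1 × 0.089 × 0.851 = 0.07574
  30: 1 × 0.067 × 0.846 = 0.05668
  31: 1 × 0.050 × 0.838 = 0.04190
Sum = 1.39371
NRR = 0.48309 × 1.39371 = 0.67329
NRR < 1, so the cohort does not fully replace itself.

0.673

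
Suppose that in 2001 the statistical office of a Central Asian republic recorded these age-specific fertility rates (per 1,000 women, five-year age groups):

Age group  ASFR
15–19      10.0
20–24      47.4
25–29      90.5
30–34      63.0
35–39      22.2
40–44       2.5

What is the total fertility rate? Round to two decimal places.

1.18

Sum of ASFRs = 10.0 + 47.4 + 90.5 + 63.0 + 22.2 + 2.5 = 235.6
TFR = 5 × 235.6 / 1000 = 1.178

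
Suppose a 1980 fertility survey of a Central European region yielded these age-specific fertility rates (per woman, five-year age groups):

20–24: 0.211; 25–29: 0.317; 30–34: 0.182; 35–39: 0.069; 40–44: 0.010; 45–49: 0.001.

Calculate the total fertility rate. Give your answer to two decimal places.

Sum of ASFRs = 0.211 + 0.317 + 0.182 + 0.069 + 0.010 + 0.001 = 0.790
TFR = 5 × 0.790 = 3.95

3.95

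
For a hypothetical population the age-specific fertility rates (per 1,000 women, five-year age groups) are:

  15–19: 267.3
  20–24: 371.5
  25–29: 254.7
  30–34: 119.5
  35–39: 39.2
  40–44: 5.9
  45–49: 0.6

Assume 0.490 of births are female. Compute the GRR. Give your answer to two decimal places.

Proportion female at birth = 0.490.
Sum of ASFRs = 267.3 + 371.5 + 254.7 + 119.5 + 39.2 + 5.9 + 0.6 = 1058.7
TFR = 5 × 1058.7 / 1000 = 5.2935
GRR = 0.490 × 5.2935 = 2.59382

2.59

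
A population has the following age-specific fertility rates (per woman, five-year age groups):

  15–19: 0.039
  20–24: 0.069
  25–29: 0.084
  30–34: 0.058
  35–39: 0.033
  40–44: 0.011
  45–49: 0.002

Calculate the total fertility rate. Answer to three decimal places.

Sum of ASFRs = 0.039 + 0.069 + 0.084 + 0.058 + 0.033 + 0.011 + 0.002 = 0.296
TFR = 5 × 0.296 = 1.48

1.480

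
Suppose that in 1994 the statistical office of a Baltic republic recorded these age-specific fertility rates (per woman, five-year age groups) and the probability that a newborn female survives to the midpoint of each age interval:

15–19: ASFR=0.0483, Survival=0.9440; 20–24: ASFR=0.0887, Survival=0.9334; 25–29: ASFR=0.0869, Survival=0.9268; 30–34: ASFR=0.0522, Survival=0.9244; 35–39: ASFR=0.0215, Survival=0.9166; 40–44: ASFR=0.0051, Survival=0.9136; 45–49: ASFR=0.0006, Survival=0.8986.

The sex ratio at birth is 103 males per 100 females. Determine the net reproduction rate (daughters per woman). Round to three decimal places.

0.695

Proportion female at birth = 100 / (100 + 103) = 0.49261.
Each age group contributes 5 × ASFR × survival:
  15–19: 5 × 0.0483 × 0.9440 = 0.22798
  20–24: 5 × 0.0887 × 0.9334 = 0.41396
  25–29: 5 × 0.0869 × 0.9268 = 0.40269
  30–34: 5 × 0.0522 × 0.9244 = 0.24127
  35–39: 5 × 0.0215 × 0.9166 = 0.09853
  40–44: 5 × 0.0051 × 0.9136 = 0.02330
  45–49: 5 × 0.0006 × 0.8986 = 0.00270
Sum = 1.41043
NRR = 0.49261 × 1.41043 = 0.69479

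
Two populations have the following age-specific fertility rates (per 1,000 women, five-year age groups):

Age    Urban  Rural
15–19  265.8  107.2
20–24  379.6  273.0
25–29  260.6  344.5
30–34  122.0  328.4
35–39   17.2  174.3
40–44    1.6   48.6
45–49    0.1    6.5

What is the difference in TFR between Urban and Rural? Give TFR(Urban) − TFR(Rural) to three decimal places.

-1.178

Urban:
  Sum of ASFRs = 265.8 + 379.6 + 260.6 + 122.0 + 17.2 + 1.6 + 0.1 = 1046.9
  TFR = 5 × 1046.9 / 1000 = 5.2345
Rural:
  Sum of ASFRs = 107.2 + 273.0 + 344.5 + 328.4 + 174.3 + 48.6 + 6.5 = 1282.5
  TFR = 5 × 1282.5 / 1000 = 6.4125
Difference = 5.2345 − 6.4125 = -1.178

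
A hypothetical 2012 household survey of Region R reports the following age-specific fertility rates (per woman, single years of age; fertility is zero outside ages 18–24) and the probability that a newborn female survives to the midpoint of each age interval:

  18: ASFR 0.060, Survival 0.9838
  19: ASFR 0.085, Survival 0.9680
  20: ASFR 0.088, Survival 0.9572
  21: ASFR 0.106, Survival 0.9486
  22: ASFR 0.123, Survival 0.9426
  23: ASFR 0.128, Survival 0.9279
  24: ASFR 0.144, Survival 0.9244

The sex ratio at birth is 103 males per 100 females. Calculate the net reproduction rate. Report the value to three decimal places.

Proportion female at birth = 100 / (100 + 103) = 0.49261.
Per-age-group product (1 × ASFR × survival probability):
  18: 1 × 0.060 × 0.9838 = 0.05903
  19: 1 × 0.085 × 0.9680 = 0.08228
  20: 1 × 0.088 × 0.9572 = 0.08423
  21: 1 × 0.106 × 0.9486 = 0.10055
  22: 1 × 0.123 × 0.9426 = 0.11594
  23: 1 × 0.128 × 0.9279 = 0.11877
  24: 1 × 0.144 × 0.9244 = 0.13311
Sum = 0.69391
NRR = 0.49261 × 0.69391 = 0.34183

0.342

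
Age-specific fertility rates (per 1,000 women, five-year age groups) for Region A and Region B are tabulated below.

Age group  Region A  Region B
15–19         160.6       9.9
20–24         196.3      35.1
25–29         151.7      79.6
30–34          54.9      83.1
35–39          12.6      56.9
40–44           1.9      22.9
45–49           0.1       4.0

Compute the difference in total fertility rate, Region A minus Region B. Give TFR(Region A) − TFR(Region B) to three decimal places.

1.433

Region A:
  Sum of ASFRs = 160.6 + 196.3 + 151.7 + 54.9 + 12.6 + 1.9 + 0.1 = 578.1
  TFR = 5 × 578.1 / 1000 = 2.8905
Region B:
  Sum of ASFRs = 9.9 + 35.1 + 79.6 + 83.1 + 56.9 + 22.9 + 4.0 = 291.5
  TFR = 5 × 291.5 / 1000 = 1.4575
Difference = 2.8905 − 1.4575 = 1.433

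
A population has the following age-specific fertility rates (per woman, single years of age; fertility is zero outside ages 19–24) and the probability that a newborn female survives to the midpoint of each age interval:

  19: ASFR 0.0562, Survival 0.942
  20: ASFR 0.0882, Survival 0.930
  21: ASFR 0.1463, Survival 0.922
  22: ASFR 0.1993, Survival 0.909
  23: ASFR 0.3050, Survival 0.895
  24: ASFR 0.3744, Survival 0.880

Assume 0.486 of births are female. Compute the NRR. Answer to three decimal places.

0.512

Proportion female at birth = 0.486.
Per-age-group product (1 × ASFR × survival probability):
  19: 1 × 0.0562 × 0.942 = 0.05294
  20: 1 × 0.0882 × 0.930 = 0.08203
  21: 1 × 0.1463 × 0.922 = 0.13489
  22: 1 × 0.1993 × 0.909 = 0.18116
  23: 1 × 0.3050 × 0.895 = 0.27298
  24: 1 × 0.3744 × 0.880 = 0.32947
Sum = 1.05347
NRR = 0.486 × 1.05347 = 0.51199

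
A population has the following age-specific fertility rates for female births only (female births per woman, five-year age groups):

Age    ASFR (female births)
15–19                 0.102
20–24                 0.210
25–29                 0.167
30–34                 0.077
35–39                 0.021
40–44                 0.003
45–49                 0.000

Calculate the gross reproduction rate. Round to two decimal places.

2.90

Sum of female ASFRs = 0.102 + 0.210 + 0.167 + 0.077 + 0.021 + 0.003 + 0.000 = 0.580
GRR = 5 × 0.580 = 2.9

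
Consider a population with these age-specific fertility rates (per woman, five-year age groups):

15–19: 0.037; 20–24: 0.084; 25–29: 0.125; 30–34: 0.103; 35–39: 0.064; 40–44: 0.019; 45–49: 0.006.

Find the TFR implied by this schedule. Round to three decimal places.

Sum of ASFRs = 0.037 + 0.084 + 0.125 + 0.103 + 0.064 + 0.019 + 0.006 = 0.438
TFR = 5 × 0.438 = 2.19

2.190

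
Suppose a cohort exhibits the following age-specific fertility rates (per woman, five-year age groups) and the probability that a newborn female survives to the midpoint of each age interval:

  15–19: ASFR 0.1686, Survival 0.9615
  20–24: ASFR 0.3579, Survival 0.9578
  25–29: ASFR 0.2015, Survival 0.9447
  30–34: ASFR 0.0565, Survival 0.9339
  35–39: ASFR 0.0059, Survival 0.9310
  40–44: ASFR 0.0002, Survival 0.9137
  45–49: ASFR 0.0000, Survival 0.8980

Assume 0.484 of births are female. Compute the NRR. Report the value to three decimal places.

1.824

Proportion female at birth = 0.484.
Per-age-group product (5 × ASFR × survival probability):
  15–19: 5 × 0.1686 × 0.9615 = 0.81054
  20–24: 5 × 0.3579 × 0.9578 = 1.71398
  25–29: 5 × 0.2015 × 0.9447 = 0.95179
  30–34: 5 × 0.0565 × 0.9339 = 0.26383
  35–39: 5 × 0.0059 × 0.9310 = 0.02746
  40–44: 5 × 0.0002 × 0.9137 = 0.00091
  45–49: 5 × 0.0000 × 0.8980 = 0.00000
Sum = 3.76851
NRR = 0.484 × 3.76851 = 1.82396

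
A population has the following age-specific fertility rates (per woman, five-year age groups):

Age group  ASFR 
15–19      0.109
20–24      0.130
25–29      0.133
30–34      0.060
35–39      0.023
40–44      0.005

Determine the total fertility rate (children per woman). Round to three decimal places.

2.300

Sum of ASFRs = 0.109 + 0.130 + 0.133 + 0.060 + 0.023 + 0.005 = 0.460
TFR = 5 × 0.460 = 2.3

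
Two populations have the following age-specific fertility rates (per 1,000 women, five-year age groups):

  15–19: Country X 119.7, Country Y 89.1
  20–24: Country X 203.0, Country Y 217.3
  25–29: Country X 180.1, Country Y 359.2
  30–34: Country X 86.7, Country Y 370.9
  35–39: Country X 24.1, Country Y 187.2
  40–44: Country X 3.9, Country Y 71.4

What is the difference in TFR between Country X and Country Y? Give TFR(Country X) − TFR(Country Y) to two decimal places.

Country X:
  Sum of ASFRs = 119.7 + 203.0 + 180.1 + 86.7 + 24.1 + 3.9 = 617.5
  TFR = 5 × 617.5 / 1000 = 3.0875
Country Y:
  Sum of ASFRs = 89.1 + 217.3 + 359.2 + 370.9 + 187.2 + 71.4 = 1295.1
  TFR = 5 × 1295.1 / 1000 = 6.4755
Difference = 3.0875 − 6.4755 = -3.388

-3.39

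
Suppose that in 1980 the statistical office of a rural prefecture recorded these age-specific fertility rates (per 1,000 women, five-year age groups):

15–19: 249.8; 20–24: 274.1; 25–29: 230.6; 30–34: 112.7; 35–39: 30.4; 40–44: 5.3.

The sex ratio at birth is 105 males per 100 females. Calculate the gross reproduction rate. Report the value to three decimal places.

Proportion female at birth = 100 / (100 + 105) = 0.48780.
Sum of ASFRs = 249.8 + 274.1 + 230.6 + 112.7 + 30.4 + 5.3 = 902.9
TFR = 5 × 902.9 / 1000 = 4.5145
GRR = 0.48780 × 4.5145 = 2.20217

2.202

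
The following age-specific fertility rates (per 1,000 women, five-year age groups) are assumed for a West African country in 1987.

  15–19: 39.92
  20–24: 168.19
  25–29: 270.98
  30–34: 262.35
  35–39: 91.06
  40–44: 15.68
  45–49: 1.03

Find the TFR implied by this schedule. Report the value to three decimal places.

4.246

Sum of ASFRs = 39.92 + 168.19 + 270.98 + 262.35 + 91.06 + 15.68 + 1.03 = 849.21
TFR = 5 × 849.21 / 1000 = 4.24605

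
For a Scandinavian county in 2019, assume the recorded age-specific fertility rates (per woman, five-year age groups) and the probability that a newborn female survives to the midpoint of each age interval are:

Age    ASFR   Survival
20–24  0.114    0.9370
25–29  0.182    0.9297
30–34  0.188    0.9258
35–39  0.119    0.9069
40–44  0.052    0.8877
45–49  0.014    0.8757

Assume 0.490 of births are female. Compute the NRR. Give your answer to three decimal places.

Proportion female at birth = 0.490.
Survival-weighted fertility by age (5·fₓ·Sₓ):
  20–24: 5 × 0.114 × 0.9370 = 0.53409
  25–29: 5 × 0.182 × 0.9297 = 0.84603
  30–34: 5 × 0.188 × 0.9258 = 0.87025
  35–39: 5 × 0.119 × 0.9069 = 0.53961
  40–44: 5 × 0.052 × 0.8877 = 0.23080
  45–49: 5 × 0.014 × 0.8757 = 0.06130
Sum = 3.08208
NRR = 0.490 × 3.08208 = 1.51022

1.510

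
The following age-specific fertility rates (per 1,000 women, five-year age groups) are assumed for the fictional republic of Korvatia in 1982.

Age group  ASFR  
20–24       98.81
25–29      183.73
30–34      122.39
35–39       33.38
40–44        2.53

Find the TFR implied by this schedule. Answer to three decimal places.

2.204

Sum of ASFRs = 98.81 + 183.73 + 122.39 + 33.38 + 2.53 = 440.84
TFR = 5 × 440.84 / 1000 = 2.2042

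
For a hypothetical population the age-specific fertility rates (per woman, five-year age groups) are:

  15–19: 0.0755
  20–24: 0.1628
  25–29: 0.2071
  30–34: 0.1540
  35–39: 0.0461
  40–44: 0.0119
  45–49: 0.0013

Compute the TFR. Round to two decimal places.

3.29

Sum of ASFRs = 0.0755 + 0.1628 + 0.2071 + 0.1540 + 0.0461 + 0.0119 + 0.0013 = 0.6587
TFR = 5 × 0.6587 = 3.2935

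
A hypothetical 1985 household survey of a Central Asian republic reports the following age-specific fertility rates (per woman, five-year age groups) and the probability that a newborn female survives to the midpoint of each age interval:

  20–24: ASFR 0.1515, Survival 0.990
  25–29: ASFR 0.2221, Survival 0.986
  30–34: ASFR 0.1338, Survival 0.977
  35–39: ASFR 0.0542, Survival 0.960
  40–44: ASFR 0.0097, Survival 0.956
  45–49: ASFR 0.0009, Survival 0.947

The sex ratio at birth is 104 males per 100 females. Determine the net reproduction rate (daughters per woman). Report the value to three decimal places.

1.377

Proportion female at birth = 100 / (100 + 104) = 0.49020.
Weighting each age-specific rate by interval width and survival:
  20–24: 5 × 0.1515 × 0.990 = 0.74993
  25–29: 5 × 0.2221 × 0.986 = 1.09495
  30–34: 5 × 0.1338 × 0.977 = 0.65361
  35–39: 5 × 0.0542 × 0.960 = 0.26016
  40–44: 5 × 0.0097 × 0.956 = 0.04637
  45–49: 5 × 0.0009 × 0.947 = 0.00426
Sum = 2.80928
NRR = 0.49020 × 2.80928 = 1.37711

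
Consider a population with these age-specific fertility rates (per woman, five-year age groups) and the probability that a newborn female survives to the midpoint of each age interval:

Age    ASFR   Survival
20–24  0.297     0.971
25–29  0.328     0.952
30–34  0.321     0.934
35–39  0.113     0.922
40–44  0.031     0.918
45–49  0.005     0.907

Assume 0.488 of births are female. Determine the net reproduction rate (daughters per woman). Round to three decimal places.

2.532

Proportion female at birth = 0.488.
Survival-weighted fertility by age (5·fₓ·Sₓ):
  20–24: 5 × 0.297 × 0.971 = 1.44194
  25–29: 5 × 0.328 × 0.952 = 1.56128
  30–34: 5 × 0.321 × 0.934 = 1.49907
  35–39: 5 × 0.113 × 0.922 = 0.52093
  40–44: 5 × 0.031 × 0.918 = 0.14229
  45–49: 5 × 0.005 × 0.907 = 0.02268
Sum = 5.18819
NRR = 0.488 × 5.18819 = 2.53184
NRR > 1, so each generation more than replaces itself.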